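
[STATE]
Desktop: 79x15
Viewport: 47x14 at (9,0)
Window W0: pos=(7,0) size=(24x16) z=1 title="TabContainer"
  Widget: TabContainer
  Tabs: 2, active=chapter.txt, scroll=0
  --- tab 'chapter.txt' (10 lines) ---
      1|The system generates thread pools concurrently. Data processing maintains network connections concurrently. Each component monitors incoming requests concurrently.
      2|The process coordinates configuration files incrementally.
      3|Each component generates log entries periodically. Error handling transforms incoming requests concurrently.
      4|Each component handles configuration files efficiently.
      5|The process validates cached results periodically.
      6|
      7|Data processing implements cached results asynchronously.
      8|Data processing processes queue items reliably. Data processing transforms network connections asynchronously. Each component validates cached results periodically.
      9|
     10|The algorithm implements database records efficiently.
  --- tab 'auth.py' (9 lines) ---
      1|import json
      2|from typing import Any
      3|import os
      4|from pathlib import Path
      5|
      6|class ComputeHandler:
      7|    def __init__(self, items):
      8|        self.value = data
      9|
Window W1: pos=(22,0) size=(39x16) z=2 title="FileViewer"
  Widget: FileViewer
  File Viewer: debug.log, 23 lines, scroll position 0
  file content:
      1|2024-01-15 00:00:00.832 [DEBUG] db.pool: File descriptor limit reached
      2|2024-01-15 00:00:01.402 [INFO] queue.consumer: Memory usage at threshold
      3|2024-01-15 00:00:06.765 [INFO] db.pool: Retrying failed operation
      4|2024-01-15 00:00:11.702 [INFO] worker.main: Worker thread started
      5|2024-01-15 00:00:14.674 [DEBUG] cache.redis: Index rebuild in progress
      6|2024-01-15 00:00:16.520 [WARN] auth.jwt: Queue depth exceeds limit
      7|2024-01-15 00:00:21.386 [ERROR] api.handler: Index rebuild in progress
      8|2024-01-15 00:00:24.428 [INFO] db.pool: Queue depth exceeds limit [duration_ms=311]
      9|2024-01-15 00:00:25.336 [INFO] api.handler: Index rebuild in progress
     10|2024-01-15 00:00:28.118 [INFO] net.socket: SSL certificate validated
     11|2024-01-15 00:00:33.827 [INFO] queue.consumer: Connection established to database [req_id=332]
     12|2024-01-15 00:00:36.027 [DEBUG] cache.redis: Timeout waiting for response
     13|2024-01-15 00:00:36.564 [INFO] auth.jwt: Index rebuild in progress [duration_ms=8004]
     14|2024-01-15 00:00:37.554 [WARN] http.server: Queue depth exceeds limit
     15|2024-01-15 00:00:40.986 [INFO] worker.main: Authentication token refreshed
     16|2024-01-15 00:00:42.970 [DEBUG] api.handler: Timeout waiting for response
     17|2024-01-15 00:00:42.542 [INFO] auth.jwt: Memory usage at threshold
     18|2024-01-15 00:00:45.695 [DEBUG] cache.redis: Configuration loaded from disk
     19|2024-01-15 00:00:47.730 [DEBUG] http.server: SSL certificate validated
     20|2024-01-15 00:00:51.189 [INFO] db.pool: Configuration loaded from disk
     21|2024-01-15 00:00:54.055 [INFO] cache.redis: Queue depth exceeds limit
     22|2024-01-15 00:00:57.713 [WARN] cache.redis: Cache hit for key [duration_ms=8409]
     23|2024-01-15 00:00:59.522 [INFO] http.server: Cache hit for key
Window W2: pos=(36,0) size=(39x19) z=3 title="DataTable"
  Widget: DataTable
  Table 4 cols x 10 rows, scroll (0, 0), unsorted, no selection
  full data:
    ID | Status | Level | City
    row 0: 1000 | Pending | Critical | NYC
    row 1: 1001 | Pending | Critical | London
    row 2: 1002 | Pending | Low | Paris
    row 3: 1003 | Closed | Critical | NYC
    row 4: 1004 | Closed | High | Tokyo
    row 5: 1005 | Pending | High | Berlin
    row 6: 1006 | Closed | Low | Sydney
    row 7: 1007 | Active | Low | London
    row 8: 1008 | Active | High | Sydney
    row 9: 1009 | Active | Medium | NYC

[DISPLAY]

━━━━━━━━━━━━━┏━━━━━━━━━━━━━┏━━━━━━━━━━━━━━━━━━━
TabContainer ┃ FileViewer  ┃ DataTable         
─────────────┠─────────────┠───────────────────
chapter.txt]│┃2024-01-15 00┃ID  │Status │Level 
─────────────┃2024-01-15 00┃────┼───────┼──────
he system gen┃2024-01-15 00┃1000│Pending│Critic
he process co┃2024-01-15 00┃1001│Pending│Critic
ach component┃2024-01-15 00┃1002│Pending│Low   
ach component┃2024-01-15 00┃1003│Closed │Critic
he process va┃2024-01-15 00┃1004│Closed │High  
             ┃2024-01-15 00┃1005│Pending│High  
ata processin┃2024-01-15 00┃1006│Closed │Low   
ata processin┃2024-01-15 00┃1007│Active │Low   
             ┃2024-01-15 00┃1008│Active │High  


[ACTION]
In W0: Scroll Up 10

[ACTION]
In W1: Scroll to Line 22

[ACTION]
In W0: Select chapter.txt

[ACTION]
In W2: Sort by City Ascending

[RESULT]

━━━━━━━━━━━━━┏━━━━━━━━━━━━━┏━━━━━━━━━━━━━━━━━━━
TabContainer ┃ FileViewer  ┃ DataTable         
─────────────┠─────────────┠───────────────────
chapter.txt]│┃2024-01-15 00┃ID  │Status │Level 
─────────────┃2024-01-15 00┃────┼───────┼──────
he system gen┃2024-01-15 00┃1005│Pending│High  
he process co┃2024-01-15 00┃1001│Pending│Critic
ach component┃2024-01-15 00┃1007│Active │Low   
ach component┃2024-01-15 00┃1000│Pending│Critic
he process va┃2024-01-15 00┃1003│Closed │Critic
             ┃2024-01-15 00┃1009│Active │Medium
ata processin┃2024-01-15 00┃1002│Pending│Low   
ata processin┃2024-01-15 00┃1006│Closed │Low   
             ┃2024-01-15 00┃1008│Active │High  


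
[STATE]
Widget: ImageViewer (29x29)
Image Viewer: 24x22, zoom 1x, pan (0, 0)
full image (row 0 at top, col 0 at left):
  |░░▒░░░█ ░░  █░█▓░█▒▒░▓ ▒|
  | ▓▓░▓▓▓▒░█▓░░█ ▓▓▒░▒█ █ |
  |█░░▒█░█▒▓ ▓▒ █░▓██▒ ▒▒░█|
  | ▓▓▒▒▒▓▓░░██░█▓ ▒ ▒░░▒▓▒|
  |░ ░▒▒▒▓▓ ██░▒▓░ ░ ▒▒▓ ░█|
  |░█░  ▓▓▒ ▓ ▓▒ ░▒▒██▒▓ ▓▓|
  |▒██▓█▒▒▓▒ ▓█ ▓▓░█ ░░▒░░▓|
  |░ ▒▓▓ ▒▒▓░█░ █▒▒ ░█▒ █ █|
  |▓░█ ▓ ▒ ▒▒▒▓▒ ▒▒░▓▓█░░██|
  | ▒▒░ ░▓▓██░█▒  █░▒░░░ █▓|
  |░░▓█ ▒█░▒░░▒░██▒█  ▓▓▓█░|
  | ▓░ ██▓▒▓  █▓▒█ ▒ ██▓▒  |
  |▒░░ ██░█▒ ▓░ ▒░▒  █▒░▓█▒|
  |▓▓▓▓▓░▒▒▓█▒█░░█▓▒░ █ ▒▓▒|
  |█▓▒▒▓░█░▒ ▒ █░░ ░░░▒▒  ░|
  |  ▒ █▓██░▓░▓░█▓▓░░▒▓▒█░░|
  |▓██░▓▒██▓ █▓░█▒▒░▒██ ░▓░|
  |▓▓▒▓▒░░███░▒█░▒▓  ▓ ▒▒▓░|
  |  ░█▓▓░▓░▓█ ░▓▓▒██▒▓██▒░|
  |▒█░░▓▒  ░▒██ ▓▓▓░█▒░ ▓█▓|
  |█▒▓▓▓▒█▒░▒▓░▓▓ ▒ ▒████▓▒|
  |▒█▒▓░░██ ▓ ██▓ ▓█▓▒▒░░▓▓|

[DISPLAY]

░░▒░░░█ ░░  █░█▓░█▒▒░▓ ▒     
 ▓▓░▓▓▓▒░█▓░░█ ▓▓▒░▒█ █      
█░░▒█░█▒▓ ▓▒ █░▓██▒ ▒▒░█     
 ▓▓▒▒▒▓▓░░██░█▓ ▒ ▒░░▒▓▒     
░ ░▒▒▒▓▓ ██░▒▓░ ░ ▒▒▓ ░█     
░█░  ▓▓▒ ▓ ▓▒ ░▒▒██▒▓ ▓▓     
▒██▓█▒▒▓▒ ▓█ ▓▓░█ ░░▒░░▓     
░ ▒▓▓ ▒▒▓░█░ █▒▒ ░█▒ █ █     
▓░█ ▓ ▒ ▒▒▒▓▒ ▒▒░▓▓█░░██     
 ▒▒░ ░▓▓██░█▒  █░▒░░░ █▓     
░░▓█ ▒█░▒░░▒░██▒█  ▓▓▓█░     
 ▓░ ██▓▒▓  █▓▒█ ▒ ██▓▒       
▒░░ ██░█▒ ▓░ ▒░▒  █▒░▓█▒     
▓▓▓▓▓░▒▒▓█▒█░░█▓▒░ █ ▒▓▒     
█▓▒▒▓░█░▒ ▒ █░░ ░░░▒▒  ░     
  ▒ █▓██░▓░▓░█▓▓░░▒▓▒█░░     
▓██░▓▒██▓ █▓░█▒▒░▒██ ░▓░     
▓▓▒▓▒░░███░▒█░▒▓  ▓ ▒▒▓░     
  ░█▓▓░▓░▓█ ░▓▓▒██▒▓██▒░     
▒█░░▓▒  ░▒██ ▓▓▓░█▒░ ▓█▓     
█▒▓▓▓▒█▒░▒▓░▓▓ ▒ ▒████▓▒     
▒█▒▓░░██ ▓ ██▓ ▓█▓▒▒░░▓▓     
                             
                             
                             
                             
                             
                             
                             


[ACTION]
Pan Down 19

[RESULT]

▒█░░▓▒  ░▒██ ▓▓▓░█▒░ ▓█▓     
█▒▓▓▓▒█▒░▒▓░▓▓ ▒ ▒████▓▒     
▒█▒▓░░██ ▓ ██▓ ▓█▓▒▒░░▓▓     
                             
                             
                             
                             
                             
                             
                             
                             
                             
                             
                             
                             
                             
                             
                             
                             
                             
                             
                             
                             
                             
                             
                             
                             
                             
                             


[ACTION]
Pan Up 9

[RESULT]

░░▓█ ▒█░▒░░▒░██▒█  ▓▓▓█░     
 ▓░ ██▓▒▓  █▓▒█ ▒ ██▓▒       
▒░░ ██░█▒ ▓░ ▒░▒  █▒░▓█▒     
▓▓▓▓▓░▒▒▓█▒█░░█▓▒░ █ ▒▓▒     
█▓▒▒▓░█░▒ ▒ █░░ ░░░▒▒  ░     
  ▒ █▓██░▓░▓░█▓▓░░▒▓▒█░░     
▓██░▓▒██▓ █▓░█▒▒░▒██ ░▓░     
▓▓▒▓▒░░███░▒█░▒▓  ▓ ▒▒▓░     
  ░█▓▓░▓░▓█ ░▓▓▒██▒▓██▒░     
▒█░░▓▒  ░▒██ ▓▓▓░█▒░ ▓█▓     
█▒▓▓▓▒█▒░▒▓░▓▓ ▒ ▒████▓▒     
▒█▒▓░░██ ▓ ██▓ ▓█▓▒▒░░▓▓     
                             
                             
                             
                             
                             
                             
                             
                             
                             
                             
                             
                             
                             
                             
                             
                             
                             


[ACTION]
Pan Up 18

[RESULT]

░░▒░░░█ ░░  █░█▓░█▒▒░▓ ▒     
 ▓▓░▓▓▓▒░█▓░░█ ▓▓▒░▒█ █      
█░░▒█░█▒▓ ▓▒ █░▓██▒ ▒▒░█     
 ▓▓▒▒▒▓▓░░██░█▓ ▒ ▒░░▒▓▒     
░ ░▒▒▒▓▓ ██░▒▓░ ░ ▒▒▓ ░█     
░█░  ▓▓▒ ▓ ▓▒ ░▒▒██▒▓ ▓▓     
▒██▓█▒▒▓▒ ▓█ ▓▓░█ ░░▒░░▓     
░ ▒▓▓ ▒▒▓░█░ █▒▒ ░█▒ █ █     
▓░█ ▓ ▒ ▒▒▒▓▒ ▒▒░▓▓█░░██     
 ▒▒░ ░▓▓██░█▒  █░▒░░░ █▓     
░░▓█ ▒█░▒░░▒░██▒█  ▓▓▓█░     
 ▓░ ██▓▒▓  █▓▒█ ▒ ██▓▒       
▒░░ ██░█▒ ▓░ ▒░▒  █▒░▓█▒     
▓▓▓▓▓░▒▒▓█▒█░░█▓▒░ █ ▒▓▒     
█▓▒▒▓░█░▒ ▒ █░░ ░░░▒▒  ░     
  ▒ █▓██░▓░▓░█▓▓░░▒▓▒█░░     
▓██░▓▒██▓ █▓░█▒▒░▒██ ░▓░     
▓▓▒▓▒░░███░▒█░▒▓  ▓ ▒▒▓░     
  ░█▓▓░▓░▓█ ░▓▓▒██▒▓██▒░     
▒█░░▓▒  ░▒██ ▓▓▓░█▒░ ▓█▓     
█▒▓▓▓▒█▒░▒▓░▓▓ ▒ ▒████▓▒     
▒█▒▓░░██ ▓ ██▓ ▓█▓▒▒░░▓▓     
                             
                             
                             
                             
                             
                             
                             


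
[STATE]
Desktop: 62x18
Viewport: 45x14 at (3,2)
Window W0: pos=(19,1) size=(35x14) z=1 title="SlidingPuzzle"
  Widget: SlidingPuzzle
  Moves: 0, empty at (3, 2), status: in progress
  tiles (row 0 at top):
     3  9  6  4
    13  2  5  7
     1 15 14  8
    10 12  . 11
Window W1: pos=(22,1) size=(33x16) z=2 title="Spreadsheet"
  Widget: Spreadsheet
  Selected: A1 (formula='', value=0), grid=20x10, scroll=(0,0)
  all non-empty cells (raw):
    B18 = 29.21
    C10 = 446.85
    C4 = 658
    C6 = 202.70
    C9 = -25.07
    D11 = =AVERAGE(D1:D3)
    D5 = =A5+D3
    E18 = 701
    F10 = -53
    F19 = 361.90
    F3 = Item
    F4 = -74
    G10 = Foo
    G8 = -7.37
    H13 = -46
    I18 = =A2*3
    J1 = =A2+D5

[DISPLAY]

                ┃ S┃ Spreadsheet             
                ┠──┠─────────────────────────
                ┃┌─┃A1:                      
                ┃│ ┃       A       B       C 
                ┃├─┃-------------------------
                ┃│ ┃  1      [0]       0     
                ┃├─┃  2        0       0     
                ┃│ ┃  3        0       0     
                ┃├─┃  4        0       0     
                ┃│ ┃  5        0       0     
                ┃└─┃  6        0       0  202
                ┃Mo┃  7        0       0     
                ┗━━┃  8        0       0     
                   ┃  9        0       0  -25


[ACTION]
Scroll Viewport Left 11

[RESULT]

                   ┃ S┃ Spreadsheet          
                   ┠──┠──────────────────────
                   ┃┌─┃A1:                   
                   ┃│ ┃       A       B      
                   ┃├─┃----------------------
                   ┃│ ┃  1      [0]       0  
                   ┃├─┃  2        0       0  
                   ┃│ ┃  3        0       0  
                   ┃├─┃  4        0       0  
                   ┃│ ┃  5        0       0  
                   ┃└─┃  6        0       0  
                   ┃Mo┃  7        0       0  
                   ┗━━┃  8        0       0  
                      ┃  9        0       0  


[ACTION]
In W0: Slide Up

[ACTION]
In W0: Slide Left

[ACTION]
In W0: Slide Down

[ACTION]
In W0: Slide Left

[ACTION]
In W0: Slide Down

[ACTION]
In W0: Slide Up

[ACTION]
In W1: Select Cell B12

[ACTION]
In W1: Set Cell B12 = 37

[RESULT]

                   ┃ S┃ Spreadsheet          
                   ┠──┠──────────────────────
                   ┃┌─┃B12: 37               
                   ┃│ ┃       A       B      
                   ┃├─┃----------------------
                   ┃│ ┃  1        0       0  
                   ┃├─┃  2        0       0  
                   ┃│ ┃  3        0       0  
                   ┃├─┃  4        0       0  
                   ┃│ ┃  5        0       0  
                   ┃└─┃  6        0       0  
                   ┃Mo┃  7        0       0  
                   ┗━━┃  8        0       0  
                      ┃  9        0       0  


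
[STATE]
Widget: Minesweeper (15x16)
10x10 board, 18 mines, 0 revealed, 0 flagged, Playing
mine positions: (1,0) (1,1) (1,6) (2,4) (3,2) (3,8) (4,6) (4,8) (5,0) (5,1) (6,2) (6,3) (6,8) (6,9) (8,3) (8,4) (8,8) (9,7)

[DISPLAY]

■■■■■■■■■■     
■■■■■■■■■■     
■■■■■■■■■■     
■■■■■■■■■■     
■■■■■■■■■■     
■■■■■■■■■■     
■■■■■■■■■■     
■■■■■■■■■■     
■■■■■■■■■■     
■■■■■■■■■■     
               
               
               
               
               
               


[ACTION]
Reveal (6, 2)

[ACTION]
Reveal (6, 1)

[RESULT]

■■■■■■■■■■     
✹✹■■■■✹■■■     
■■■■✹■■■■■     
■■✹■■■■■✹■     
■■■■■■✹■✹■     
✹✹■■■■■■■■     
■■✹✹■■■■✹✹     
■■■■■■■■■■     
■■■✹✹■■■✹■     
■■■■■■■✹■■     
               
               
               
               
               
               


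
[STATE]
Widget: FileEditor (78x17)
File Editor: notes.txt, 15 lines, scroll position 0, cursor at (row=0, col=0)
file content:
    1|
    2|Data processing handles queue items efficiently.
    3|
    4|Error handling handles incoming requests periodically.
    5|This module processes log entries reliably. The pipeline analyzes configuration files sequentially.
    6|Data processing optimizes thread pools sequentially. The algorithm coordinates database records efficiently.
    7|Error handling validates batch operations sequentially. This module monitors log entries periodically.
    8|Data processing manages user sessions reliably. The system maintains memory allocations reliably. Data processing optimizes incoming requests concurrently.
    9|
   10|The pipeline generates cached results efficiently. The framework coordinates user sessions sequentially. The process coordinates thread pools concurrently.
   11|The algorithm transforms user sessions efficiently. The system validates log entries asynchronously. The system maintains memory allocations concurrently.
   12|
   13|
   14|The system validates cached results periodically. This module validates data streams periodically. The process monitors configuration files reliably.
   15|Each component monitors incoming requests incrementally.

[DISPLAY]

█                                                                            ▲
Data processing handles queue items efficiently.                             █
                                                                             ░
Error handling handles incoming requests periodically.                       ░
This module processes log entries reliably. The pipeline analyzes configurati░
Data processing optimizes thread pools sequentially. The algorithm coordinate░
Error handling validates batch operations sequentially. This module monitors ░
Data processing manages user sessions reliably. The system maintains memory a░
                                                                             ░
The pipeline generates cached results efficiently. The framework coordinates ░
The algorithm transforms user sessions efficiently. The system validates log ░
                                                                             ░
                                                                             ░
The system validates cached results periodically. This module validates data ░
Each component monitors incoming requests incrementally.                     ░
                                                                             ░
                                                                             ▼


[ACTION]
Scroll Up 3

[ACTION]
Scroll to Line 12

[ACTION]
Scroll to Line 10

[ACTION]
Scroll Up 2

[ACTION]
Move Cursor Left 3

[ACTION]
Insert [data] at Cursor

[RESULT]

data█                                                                        ▲
Data processing handles queue items efficiently.                             █
                                                                             ░
Error handling handles incoming requests periodically.                       ░
This module processes log entries reliably. The pipeline analyzes configurati░
Data processing optimizes thread pools sequentially. The algorithm coordinate░
Error handling validates batch operations sequentially. This module monitors ░
Data processing manages user sessions reliably. The system maintains memory a░
                                                                             ░
The pipeline generates cached results efficiently. The framework coordinates ░
The algorithm transforms user sessions efficiently. The system validates log ░
                                                                             ░
                                                                             ░
The system validates cached results periodically. This module validates data ░
Each component monitors incoming requests incrementally.                     ░
                                                                             ░
                                                                             ▼


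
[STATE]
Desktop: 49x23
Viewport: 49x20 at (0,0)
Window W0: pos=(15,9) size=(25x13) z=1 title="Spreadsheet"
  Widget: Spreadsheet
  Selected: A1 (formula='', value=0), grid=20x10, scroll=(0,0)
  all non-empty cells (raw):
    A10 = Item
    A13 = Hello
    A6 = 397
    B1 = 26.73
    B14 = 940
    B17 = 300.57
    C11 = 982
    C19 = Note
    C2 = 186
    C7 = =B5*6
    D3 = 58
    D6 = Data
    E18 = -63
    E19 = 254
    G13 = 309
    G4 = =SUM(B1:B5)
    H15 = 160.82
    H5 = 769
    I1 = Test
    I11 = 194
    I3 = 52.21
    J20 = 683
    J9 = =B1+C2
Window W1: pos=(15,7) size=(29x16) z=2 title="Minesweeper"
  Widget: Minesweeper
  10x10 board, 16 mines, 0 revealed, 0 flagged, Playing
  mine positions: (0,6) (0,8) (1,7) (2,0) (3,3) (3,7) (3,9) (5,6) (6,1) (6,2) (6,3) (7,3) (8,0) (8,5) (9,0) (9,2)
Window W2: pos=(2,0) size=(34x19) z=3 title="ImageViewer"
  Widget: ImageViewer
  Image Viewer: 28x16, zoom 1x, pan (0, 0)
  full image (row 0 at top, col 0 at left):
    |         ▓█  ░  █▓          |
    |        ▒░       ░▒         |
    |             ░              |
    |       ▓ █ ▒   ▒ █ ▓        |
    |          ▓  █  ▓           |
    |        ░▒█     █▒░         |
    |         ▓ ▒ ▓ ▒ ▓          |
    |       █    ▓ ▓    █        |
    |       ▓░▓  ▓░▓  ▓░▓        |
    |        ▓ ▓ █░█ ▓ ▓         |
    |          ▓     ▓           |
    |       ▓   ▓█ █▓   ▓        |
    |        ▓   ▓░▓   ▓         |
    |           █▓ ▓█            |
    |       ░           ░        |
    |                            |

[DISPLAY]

  ┏━━━━━━━━━━━━━━━━━━━━━━━━━━━━━━━━┓             
  ┃ ImageViewer                    ┃             
  ┠────────────────────────────────┨             
  ┃         ▓█  ░  █▓              ┃             
  ┃        ▒░       ░▒             ┃             
  ┃             ░                  ┃             
  ┃       ▓ █ ▒   ▒ █ ▓            ┃             
  ┃          ▓  █  ▓               ┃━━━━━━━┓     
  ┃        ░▒█     █▒░             ┃       ┃     
  ┃         ▓ ▒ ▓ ▒ ▓              ┃───────┨     
  ┃       █    ▓ ▓    █            ┃       ┃     
  ┃       ▓░▓  ▓░▓  ▓░▓            ┃       ┃     
  ┃        ▓ ▓ █░█ ▓ ▓             ┃       ┃     
  ┃          ▓     ▓               ┃       ┃     
  ┃       ▓   ▓█ █▓   ▓            ┃       ┃     
  ┃        ▓   ▓░▓   ▓             ┃       ┃     
  ┃           █▓ ▓█                ┃       ┃     
  ┃       ░           ░            ┃       ┃     
  ┗━━━━━━━━━━━━━━━━━━━━━━━━━━━━━━━━┛       ┃     
               ┃■■■■■■■■■■                 ┃     


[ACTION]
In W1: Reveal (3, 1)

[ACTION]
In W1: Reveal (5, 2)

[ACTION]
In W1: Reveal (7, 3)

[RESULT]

  ┏━━━━━━━━━━━━━━━━━━━━━━━━━━━━━━━━┓             
  ┃ ImageViewer                    ┃             
  ┠────────────────────────────────┨             
  ┃         ▓█  ░  █▓              ┃             
  ┃        ▒░       ░▒             ┃             
  ┃             ░                  ┃             
  ┃       ▓ █ ▒   ▒ █ ▓            ┃             
  ┃          ▓  █  ▓               ┃━━━━━━━┓     
  ┃        ░▒█     █▒░             ┃       ┃     
  ┃         ▓ ▒ ▓ ▒ ▓              ┃───────┨     
  ┃       █    ▓ ▓    █            ┃       ┃     
  ┃       ▓░▓  ▓░▓  ▓░▓            ┃       ┃     
  ┃        ▓ ▓ █░█ ▓ ▓             ┃       ┃     
  ┃          ▓     ▓               ┃       ┃     
  ┃       ▓   ▓█ █▓   ▓            ┃       ┃     
  ┃        ▓   ▓░▓   ▓             ┃       ┃     
  ┃           █▓ ▓█                ┃       ┃     
  ┃       ░           ░            ┃       ┃     
  ┗━━━━━━━━━━━━━━━━━━━━━━━━━━━━━━━━┛       ┃     
               ┃✹■✹■■■■■■■                 ┃     


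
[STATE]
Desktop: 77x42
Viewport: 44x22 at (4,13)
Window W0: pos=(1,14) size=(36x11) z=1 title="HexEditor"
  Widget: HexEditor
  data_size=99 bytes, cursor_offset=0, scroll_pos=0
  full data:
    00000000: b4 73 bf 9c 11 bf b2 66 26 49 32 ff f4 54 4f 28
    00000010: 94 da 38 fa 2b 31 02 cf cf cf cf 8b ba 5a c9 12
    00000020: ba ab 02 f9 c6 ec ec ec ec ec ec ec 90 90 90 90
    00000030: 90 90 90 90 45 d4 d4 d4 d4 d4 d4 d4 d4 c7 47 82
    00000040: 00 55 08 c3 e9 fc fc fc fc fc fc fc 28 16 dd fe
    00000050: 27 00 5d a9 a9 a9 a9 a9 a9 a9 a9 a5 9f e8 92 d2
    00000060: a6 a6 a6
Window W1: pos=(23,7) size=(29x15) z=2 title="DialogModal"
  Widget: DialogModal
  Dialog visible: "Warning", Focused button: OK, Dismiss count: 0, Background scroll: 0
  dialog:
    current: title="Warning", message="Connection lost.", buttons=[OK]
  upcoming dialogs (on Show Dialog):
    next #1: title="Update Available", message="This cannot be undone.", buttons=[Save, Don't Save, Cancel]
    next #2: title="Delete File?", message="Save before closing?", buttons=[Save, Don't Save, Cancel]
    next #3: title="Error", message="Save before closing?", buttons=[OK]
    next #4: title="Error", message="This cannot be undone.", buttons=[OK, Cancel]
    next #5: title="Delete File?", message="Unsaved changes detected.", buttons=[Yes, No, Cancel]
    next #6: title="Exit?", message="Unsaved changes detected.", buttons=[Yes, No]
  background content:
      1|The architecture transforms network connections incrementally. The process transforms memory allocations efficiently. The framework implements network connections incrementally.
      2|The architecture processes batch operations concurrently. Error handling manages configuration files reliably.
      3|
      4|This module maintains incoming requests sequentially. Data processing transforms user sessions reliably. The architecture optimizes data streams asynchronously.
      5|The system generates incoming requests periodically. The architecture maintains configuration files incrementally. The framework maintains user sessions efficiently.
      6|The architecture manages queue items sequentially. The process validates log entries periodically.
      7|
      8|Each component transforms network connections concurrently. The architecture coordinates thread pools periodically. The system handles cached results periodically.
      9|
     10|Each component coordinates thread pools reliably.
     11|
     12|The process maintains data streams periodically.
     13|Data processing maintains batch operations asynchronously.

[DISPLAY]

                   ┃Thi┌──────────────────┐n
━━━━━━━━━━━━━━━━━━━┃The│     Warning      │c
exEditor           ┃The│ Connection lost. │s
───────────────────┃   │       [OK]       │ 
000000  B4 73 bf 9c┃Eac└──────────────────┘m
000010  94 da 38 fa┃                        
000020  ba ab 02 f9┃Each component coordinat
000030  90 90 90 90┃                        
000040  00 55 08 c3┗━━━━━━━━━━━━━━━━━━━━━━━━
000050  27 00 5d a9 a9 a9 a9 a9 ┃           
000060  a6 a6 a6                ┃           
━━━━━━━━━━━━━━━━━━━━━━━━━━━━━━━━┛           
                                            
                                            
                                            
                                            
                                            
                                            
                                            
                                            
                                            
                                            


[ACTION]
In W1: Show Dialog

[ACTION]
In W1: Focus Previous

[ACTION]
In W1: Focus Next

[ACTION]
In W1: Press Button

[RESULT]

                   ┃This module maintains in
━━━━━━━━━━━━━━━━━━━┃The system generates inc
exEditor           ┃The architecture manages
───────────────────┃                        
000000  B4 73 bf 9c┃Each component transform
000010  94 da 38 fa┃                        
000020  ba ab 02 f9┃Each component coordinat
000030  90 90 90 90┃                        
000040  00 55 08 c3┗━━━━━━━━━━━━━━━━━━━━━━━━
000050  27 00 5d a9 a9 a9 a9 a9 ┃           
000060  a6 a6 a6                ┃           
━━━━━━━━━━━━━━━━━━━━━━━━━━━━━━━━┛           
                                            
                                            
                                            
                                            
                                            
                                            
                                            
                                            
                                            
                                            


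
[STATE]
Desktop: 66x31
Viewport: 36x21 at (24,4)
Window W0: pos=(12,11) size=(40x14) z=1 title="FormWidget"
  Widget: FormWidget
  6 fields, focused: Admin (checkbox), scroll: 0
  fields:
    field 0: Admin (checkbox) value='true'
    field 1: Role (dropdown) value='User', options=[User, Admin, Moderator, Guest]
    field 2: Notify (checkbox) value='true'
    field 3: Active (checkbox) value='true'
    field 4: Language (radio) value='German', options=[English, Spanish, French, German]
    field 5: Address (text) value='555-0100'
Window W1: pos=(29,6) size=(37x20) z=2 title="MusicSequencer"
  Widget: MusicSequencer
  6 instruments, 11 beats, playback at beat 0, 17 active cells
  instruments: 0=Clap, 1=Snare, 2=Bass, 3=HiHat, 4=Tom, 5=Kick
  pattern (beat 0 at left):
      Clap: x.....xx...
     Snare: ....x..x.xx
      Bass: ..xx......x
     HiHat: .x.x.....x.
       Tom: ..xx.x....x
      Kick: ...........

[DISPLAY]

                                    
                                    
     ┏━━━━━━━━━━━━━━━━━━━━━━━━━━━━━━
     ┃ MusicSequencer               
     ┠──────────────────────────────
     ┃      ▼1234567890             
     ┃  Clap█·····██···             
━━━━━┃ Snare····█··█·██             
     ┃  Bass··██······█             
─────┃ HiHat·█·█·····█·             
   [x┃   Tom··██·█····█             
   [U┃  Kick···········             
   [x┃                              
   [x┃                              
   ( ┃                              
   [5┃                              
     ┃                              
     ┃                              
     ┃                              
     ┃                              
━━━━━┃                              


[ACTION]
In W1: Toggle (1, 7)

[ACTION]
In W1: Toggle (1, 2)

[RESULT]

                                    
                                    
     ┏━━━━━━━━━━━━━━━━━━━━━━━━━━━━━━
     ┃ MusicSequencer               
     ┠──────────────────────────────
     ┃      ▼1234567890             
     ┃  Clap█·····██···             
━━━━━┃ Snare··█·█····██             
     ┃  Bass··██······█             
─────┃ HiHat·█·█·····█·             
   [x┃   Tom··██·█····█             
   [U┃  Kick···········             
   [x┃                              
   [x┃                              
   ( ┃                              
   [5┃                              
     ┃                              
     ┃                              
     ┃                              
     ┃                              
━━━━━┃                              


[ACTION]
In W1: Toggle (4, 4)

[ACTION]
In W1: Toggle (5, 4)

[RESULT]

                                    
                                    
     ┏━━━━━━━━━━━━━━━━━━━━━━━━━━━━━━
     ┃ MusicSequencer               
     ┠──────────────────────────────
     ┃      ▼1234567890             
     ┃  Clap█·····██···             
━━━━━┃ Snare··█·█····██             
     ┃  Bass··██······█             
─────┃ HiHat·█·█·····█·             
   [x┃   Tom··████····█             
   [U┃  Kick····█······             
   [x┃                              
   [x┃                              
   ( ┃                              
   [5┃                              
     ┃                              
     ┃                              
     ┃                              
     ┃                              
━━━━━┃                              


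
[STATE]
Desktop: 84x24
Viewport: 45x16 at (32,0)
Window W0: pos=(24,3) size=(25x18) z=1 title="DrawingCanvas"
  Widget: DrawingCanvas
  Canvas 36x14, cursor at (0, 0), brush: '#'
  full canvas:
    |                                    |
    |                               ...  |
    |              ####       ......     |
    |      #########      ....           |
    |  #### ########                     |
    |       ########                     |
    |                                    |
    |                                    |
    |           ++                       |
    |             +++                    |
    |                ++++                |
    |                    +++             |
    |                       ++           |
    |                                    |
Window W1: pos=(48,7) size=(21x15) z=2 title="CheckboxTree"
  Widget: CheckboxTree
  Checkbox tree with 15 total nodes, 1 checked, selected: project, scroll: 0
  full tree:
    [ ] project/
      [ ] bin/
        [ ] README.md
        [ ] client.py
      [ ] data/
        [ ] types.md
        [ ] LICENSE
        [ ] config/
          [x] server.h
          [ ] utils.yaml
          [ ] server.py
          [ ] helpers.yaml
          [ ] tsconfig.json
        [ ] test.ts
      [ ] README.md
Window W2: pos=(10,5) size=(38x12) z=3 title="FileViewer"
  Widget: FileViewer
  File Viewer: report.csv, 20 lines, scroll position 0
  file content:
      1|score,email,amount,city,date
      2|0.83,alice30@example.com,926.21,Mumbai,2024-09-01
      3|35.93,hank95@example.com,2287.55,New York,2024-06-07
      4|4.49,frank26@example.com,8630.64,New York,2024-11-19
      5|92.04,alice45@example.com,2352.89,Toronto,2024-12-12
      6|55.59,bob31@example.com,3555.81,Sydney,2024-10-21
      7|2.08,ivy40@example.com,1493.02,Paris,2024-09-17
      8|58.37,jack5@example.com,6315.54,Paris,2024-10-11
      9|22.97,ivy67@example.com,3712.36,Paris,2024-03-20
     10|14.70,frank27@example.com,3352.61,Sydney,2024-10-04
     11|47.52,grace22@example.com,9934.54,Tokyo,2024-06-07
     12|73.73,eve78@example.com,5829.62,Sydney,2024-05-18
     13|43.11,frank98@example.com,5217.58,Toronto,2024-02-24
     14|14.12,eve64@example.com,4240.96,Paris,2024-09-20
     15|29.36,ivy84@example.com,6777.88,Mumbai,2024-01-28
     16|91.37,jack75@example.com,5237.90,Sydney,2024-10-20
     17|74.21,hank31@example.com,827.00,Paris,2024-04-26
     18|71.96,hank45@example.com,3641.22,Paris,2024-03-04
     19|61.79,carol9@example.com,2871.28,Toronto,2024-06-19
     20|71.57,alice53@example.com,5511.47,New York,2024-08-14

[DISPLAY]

                                             
                                             
                                             
━━━━━━━━━━━━━━━━┓                            
gCanvas         ┃                            
━━━━━━━━━━━━━━━┓┨                            
               ┃┃                            
───────────────┨┏━━━━━━━━━━━━━━━━━━━┓        
ty,date       ▲┃┃ CheckboxTree      ┃        
com,926.21,Mum█┃┠───────────────────┨        
com,2287.55,Ne░┃┃>[-] project/      ┃        
com,8630.64,Ne░┃┃   [ ] bin/        ┃        
.com,2352.89,T░┃┃     [ ] README.md ┃        
om,3555.81,Syd░┃┃     [ ] client.py ┃        
m,1493.02,Pari░┃┃   [-] data/       ┃        
om,6315.54,Par▼┃┃     [ ] types.md  ┃        


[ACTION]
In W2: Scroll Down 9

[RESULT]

                                             
                                             
                                             
━━━━━━━━━━━━━━━━┓                            
gCanvas         ┃                            
━━━━━━━━━━━━━━━┓┨                            
               ┃┃                            
───────────────┨┏━━━━━━━━━━━━━━━━━━━┓        
.com,3352.61,S▲┃┃ CheckboxTree      ┃        
.com,9934.54,T░┃┠───────────────────┨        
om,5829.62,Syd░┃┃>[-] project/      ┃        
.com,5217.58,T░┃┃   [ ] bin/        ┃        
om,4240.96,Par░┃┃     [ ] README.md ┃        
om,6777.88,Mum█┃┃     [ ] client.py ┃        
com,5237.90,Sy░┃┃   [-] data/       ┃        
com,827.00,Par▼┃┃     [ ] types.md  ┃        


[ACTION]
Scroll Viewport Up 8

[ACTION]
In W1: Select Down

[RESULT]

                                             
                                             
                                             
━━━━━━━━━━━━━━━━┓                            
gCanvas         ┃                            
━━━━━━━━━━━━━━━┓┨                            
               ┃┃                            
───────────────┨┏━━━━━━━━━━━━━━━━━━━┓        
.com,3352.61,S▲┃┃ CheckboxTree      ┃        
.com,9934.54,T░┃┠───────────────────┨        
om,5829.62,Syd░┃┃ [-] project/      ┃        
.com,5217.58,T░┃┃>  [ ] bin/        ┃        
om,4240.96,Par░┃┃     [ ] README.md ┃        
om,6777.88,Mum█┃┃     [ ] client.py ┃        
com,5237.90,Sy░┃┃   [-] data/       ┃        
com,827.00,Par▼┃┃     [ ] types.md  ┃        
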